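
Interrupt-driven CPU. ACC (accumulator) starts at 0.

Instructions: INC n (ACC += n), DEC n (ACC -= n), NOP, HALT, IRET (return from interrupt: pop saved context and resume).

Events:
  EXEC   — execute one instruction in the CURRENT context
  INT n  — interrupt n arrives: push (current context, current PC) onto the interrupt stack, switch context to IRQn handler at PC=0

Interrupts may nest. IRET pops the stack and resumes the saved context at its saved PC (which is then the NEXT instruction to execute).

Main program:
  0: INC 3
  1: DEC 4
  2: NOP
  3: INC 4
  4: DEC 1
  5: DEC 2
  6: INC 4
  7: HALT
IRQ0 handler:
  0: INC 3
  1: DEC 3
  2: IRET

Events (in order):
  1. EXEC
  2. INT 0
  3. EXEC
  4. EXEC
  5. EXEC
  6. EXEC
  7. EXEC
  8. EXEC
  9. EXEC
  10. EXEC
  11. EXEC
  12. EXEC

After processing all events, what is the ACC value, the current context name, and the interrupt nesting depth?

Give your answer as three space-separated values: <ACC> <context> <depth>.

Event 1 (EXEC): [MAIN] PC=0: INC 3 -> ACC=3
Event 2 (INT 0): INT 0 arrives: push (MAIN, PC=1), enter IRQ0 at PC=0 (depth now 1)
Event 3 (EXEC): [IRQ0] PC=0: INC 3 -> ACC=6
Event 4 (EXEC): [IRQ0] PC=1: DEC 3 -> ACC=3
Event 5 (EXEC): [IRQ0] PC=2: IRET -> resume MAIN at PC=1 (depth now 0)
Event 6 (EXEC): [MAIN] PC=1: DEC 4 -> ACC=-1
Event 7 (EXEC): [MAIN] PC=2: NOP
Event 8 (EXEC): [MAIN] PC=3: INC 4 -> ACC=3
Event 9 (EXEC): [MAIN] PC=4: DEC 1 -> ACC=2
Event 10 (EXEC): [MAIN] PC=5: DEC 2 -> ACC=0
Event 11 (EXEC): [MAIN] PC=6: INC 4 -> ACC=4
Event 12 (EXEC): [MAIN] PC=7: HALT

Answer: 4 MAIN 0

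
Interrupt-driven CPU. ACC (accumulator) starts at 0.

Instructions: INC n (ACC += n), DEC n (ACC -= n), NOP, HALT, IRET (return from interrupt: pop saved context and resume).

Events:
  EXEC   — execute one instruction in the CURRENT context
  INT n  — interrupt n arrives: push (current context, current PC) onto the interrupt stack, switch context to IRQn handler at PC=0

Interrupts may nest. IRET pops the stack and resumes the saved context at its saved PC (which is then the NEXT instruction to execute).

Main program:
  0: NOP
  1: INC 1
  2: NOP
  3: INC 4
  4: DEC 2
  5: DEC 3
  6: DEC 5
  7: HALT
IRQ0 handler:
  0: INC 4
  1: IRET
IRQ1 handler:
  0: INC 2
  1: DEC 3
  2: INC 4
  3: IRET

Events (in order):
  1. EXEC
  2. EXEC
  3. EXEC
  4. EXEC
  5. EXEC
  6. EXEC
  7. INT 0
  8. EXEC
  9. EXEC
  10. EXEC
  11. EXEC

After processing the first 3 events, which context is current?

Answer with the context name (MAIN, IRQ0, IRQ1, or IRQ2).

Event 1 (EXEC): [MAIN] PC=0: NOP
Event 2 (EXEC): [MAIN] PC=1: INC 1 -> ACC=1
Event 3 (EXEC): [MAIN] PC=2: NOP

Answer: MAIN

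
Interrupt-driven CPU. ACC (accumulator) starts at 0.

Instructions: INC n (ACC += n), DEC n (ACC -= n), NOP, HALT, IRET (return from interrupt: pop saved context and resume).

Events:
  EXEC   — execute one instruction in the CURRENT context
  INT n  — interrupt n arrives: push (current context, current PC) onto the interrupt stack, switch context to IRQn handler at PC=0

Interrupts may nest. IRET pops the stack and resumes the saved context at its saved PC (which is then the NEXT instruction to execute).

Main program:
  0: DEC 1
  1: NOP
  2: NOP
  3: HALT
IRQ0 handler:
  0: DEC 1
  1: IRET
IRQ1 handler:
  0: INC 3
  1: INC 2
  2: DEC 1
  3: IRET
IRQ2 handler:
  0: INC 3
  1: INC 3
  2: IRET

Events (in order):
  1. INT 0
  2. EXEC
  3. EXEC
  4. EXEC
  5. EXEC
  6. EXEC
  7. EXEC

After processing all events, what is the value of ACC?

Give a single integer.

Answer: -2

Derivation:
Event 1 (INT 0): INT 0 arrives: push (MAIN, PC=0), enter IRQ0 at PC=0 (depth now 1)
Event 2 (EXEC): [IRQ0] PC=0: DEC 1 -> ACC=-1
Event 3 (EXEC): [IRQ0] PC=1: IRET -> resume MAIN at PC=0 (depth now 0)
Event 4 (EXEC): [MAIN] PC=0: DEC 1 -> ACC=-2
Event 5 (EXEC): [MAIN] PC=1: NOP
Event 6 (EXEC): [MAIN] PC=2: NOP
Event 7 (EXEC): [MAIN] PC=3: HALT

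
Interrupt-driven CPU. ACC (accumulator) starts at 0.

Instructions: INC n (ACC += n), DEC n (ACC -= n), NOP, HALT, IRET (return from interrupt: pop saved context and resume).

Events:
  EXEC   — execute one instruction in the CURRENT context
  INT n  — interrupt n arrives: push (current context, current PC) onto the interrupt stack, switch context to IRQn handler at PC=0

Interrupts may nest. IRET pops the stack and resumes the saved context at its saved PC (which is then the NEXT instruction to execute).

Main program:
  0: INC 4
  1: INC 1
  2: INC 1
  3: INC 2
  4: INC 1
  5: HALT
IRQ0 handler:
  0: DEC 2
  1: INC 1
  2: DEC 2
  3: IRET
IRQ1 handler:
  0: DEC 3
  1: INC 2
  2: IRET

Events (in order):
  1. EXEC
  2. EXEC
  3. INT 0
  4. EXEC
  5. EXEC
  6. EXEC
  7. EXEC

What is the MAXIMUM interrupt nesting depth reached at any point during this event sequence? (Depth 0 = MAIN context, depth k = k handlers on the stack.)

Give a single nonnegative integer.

Event 1 (EXEC): [MAIN] PC=0: INC 4 -> ACC=4 [depth=0]
Event 2 (EXEC): [MAIN] PC=1: INC 1 -> ACC=5 [depth=0]
Event 3 (INT 0): INT 0 arrives: push (MAIN, PC=2), enter IRQ0 at PC=0 (depth now 1) [depth=1]
Event 4 (EXEC): [IRQ0] PC=0: DEC 2 -> ACC=3 [depth=1]
Event 5 (EXEC): [IRQ0] PC=1: INC 1 -> ACC=4 [depth=1]
Event 6 (EXEC): [IRQ0] PC=2: DEC 2 -> ACC=2 [depth=1]
Event 7 (EXEC): [IRQ0] PC=3: IRET -> resume MAIN at PC=2 (depth now 0) [depth=0]
Max depth observed: 1

Answer: 1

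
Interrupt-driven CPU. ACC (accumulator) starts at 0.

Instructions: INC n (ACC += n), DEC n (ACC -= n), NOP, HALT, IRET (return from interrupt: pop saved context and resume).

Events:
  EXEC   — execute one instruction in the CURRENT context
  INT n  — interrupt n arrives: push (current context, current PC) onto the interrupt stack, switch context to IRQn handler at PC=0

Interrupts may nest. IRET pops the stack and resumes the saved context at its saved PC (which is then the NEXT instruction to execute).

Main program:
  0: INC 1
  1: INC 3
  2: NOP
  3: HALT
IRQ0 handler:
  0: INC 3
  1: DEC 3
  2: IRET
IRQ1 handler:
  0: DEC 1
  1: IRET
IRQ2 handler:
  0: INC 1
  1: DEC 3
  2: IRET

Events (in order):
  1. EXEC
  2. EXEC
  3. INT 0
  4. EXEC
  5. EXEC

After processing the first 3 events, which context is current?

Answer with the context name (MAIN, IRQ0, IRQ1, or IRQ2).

Answer: IRQ0

Derivation:
Event 1 (EXEC): [MAIN] PC=0: INC 1 -> ACC=1
Event 2 (EXEC): [MAIN] PC=1: INC 3 -> ACC=4
Event 3 (INT 0): INT 0 arrives: push (MAIN, PC=2), enter IRQ0 at PC=0 (depth now 1)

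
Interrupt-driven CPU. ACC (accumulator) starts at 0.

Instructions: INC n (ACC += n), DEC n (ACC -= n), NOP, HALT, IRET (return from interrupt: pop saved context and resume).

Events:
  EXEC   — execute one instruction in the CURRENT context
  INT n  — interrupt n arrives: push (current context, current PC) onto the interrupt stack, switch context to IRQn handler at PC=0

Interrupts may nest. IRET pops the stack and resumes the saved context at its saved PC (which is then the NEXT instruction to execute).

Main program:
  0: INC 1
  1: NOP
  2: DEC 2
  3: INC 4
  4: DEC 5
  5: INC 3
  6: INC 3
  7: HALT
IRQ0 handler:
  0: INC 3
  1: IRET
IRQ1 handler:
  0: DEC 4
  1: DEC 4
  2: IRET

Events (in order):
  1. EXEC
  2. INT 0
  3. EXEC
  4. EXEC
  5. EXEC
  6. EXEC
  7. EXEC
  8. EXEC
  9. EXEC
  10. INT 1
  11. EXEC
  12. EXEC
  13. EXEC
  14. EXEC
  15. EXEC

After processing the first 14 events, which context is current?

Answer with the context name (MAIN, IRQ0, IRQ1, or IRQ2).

Event 1 (EXEC): [MAIN] PC=0: INC 1 -> ACC=1
Event 2 (INT 0): INT 0 arrives: push (MAIN, PC=1), enter IRQ0 at PC=0 (depth now 1)
Event 3 (EXEC): [IRQ0] PC=0: INC 3 -> ACC=4
Event 4 (EXEC): [IRQ0] PC=1: IRET -> resume MAIN at PC=1 (depth now 0)
Event 5 (EXEC): [MAIN] PC=1: NOP
Event 6 (EXEC): [MAIN] PC=2: DEC 2 -> ACC=2
Event 7 (EXEC): [MAIN] PC=3: INC 4 -> ACC=6
Event 8 (EXEC): [MAIN] PC=4: DEC 5 -> ACC=1
Event 9 (EXEC): [MAIN] PC=5: INC 3 -> ACC=4
Event 10 (INT 1): INT 1 arrives: push (MAIN, PC=6), enter IRQ1 at PC=0 (depth now 1)
Event 11 (EXEC): [IRQ1] PC=0: DEC 4 -> ACC=0
Event 12 (EXEC): [IRQ1] PC=1: DEC 4 -> ACC=-4
Event 13 (EXEC): [IRQ1] PC=2: IRET -> resume MAIN at PC=6 (depth now 0)
Event 14 (EXEC): [MAIN] PC=6: INC 3 -> ACC=-1

Answer: MAIN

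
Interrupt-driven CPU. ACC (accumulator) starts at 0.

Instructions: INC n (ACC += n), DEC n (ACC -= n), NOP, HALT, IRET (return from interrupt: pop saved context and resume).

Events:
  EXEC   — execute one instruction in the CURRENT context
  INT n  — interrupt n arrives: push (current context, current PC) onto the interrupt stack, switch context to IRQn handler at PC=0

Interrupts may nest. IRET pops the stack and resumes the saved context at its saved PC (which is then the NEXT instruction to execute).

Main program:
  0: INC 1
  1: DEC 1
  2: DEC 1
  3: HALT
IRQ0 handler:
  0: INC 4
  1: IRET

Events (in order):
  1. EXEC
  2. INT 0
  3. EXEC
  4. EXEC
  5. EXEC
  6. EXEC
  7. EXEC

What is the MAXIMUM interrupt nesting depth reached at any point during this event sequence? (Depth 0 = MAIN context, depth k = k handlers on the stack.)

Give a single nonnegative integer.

Answer: 1

Derivation:
Event 1 (EXEC): [MAIN] PC=0: INC 1 -> ACC=1 [depth=0]
Event 2 (INT 0): INT 0 arrives: push (MAIN, PC=1), enter IRQ0 at PC=0 (depth now 1) [depth=1]
Event 3 (EXEC): [IRQ0] PC=0: INC 4 -> ACC=5 [depth=1]
Event 4 (EXEC): [IRQ0] PC=1: IRET -> resume MAIN at PC=1 (depth now 0) [depth=0]
Event 5 (EXEC): [MAIN] PC=1: DEC 1 -> ACC=4 [depth=0]
Event 6 (EXEC): [MAIN] PC=2: DEC 1 -> ACC=3 [depth=0]
Event 7 (EXEC): [MAIN] PC=3: HALT [depth=0]
Max depth observed: 1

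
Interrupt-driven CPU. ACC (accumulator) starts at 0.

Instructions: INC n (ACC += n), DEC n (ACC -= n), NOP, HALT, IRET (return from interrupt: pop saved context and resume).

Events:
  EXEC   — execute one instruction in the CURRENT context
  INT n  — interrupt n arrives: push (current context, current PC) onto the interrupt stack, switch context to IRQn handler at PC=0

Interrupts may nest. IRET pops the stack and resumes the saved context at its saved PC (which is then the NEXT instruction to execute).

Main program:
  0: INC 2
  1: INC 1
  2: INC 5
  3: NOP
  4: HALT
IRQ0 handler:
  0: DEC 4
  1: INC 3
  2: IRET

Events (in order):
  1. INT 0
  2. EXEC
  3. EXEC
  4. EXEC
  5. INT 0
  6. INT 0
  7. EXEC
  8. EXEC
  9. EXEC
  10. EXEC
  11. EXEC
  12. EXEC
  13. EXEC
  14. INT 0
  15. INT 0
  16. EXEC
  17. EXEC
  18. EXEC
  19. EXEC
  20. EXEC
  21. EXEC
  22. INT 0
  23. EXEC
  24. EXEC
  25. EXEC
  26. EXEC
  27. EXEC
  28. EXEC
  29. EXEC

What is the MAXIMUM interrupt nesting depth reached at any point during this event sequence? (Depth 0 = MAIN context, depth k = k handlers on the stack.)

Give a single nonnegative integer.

Answer: 2

Derivation:
Event 1 (INT 0): INT 0 arrives: push (MAIN, PC=0), enter IRQ0 at PC=0 (depth now 1) [depth=1]
Event 2 (EXEC): [IRQ0] PC=0: DEC 4 -> ACC=-4 [depth=1]
Event 3 (EXEC): [IRQ0] PC=1: INC 3 -> ACC=-1 [depth=1]
Event 4 (EXEC): [IRQ0] PC=2: IRET -> resume MAIN at PC=0 (depth now 0) [depth=0]
Event 5 (INT 0): INT 0 arrives: push (MAIN, PC=0), enter IRQ0 at PC=0 (depth now 1) [depth=1]
Event 6 (INT 0): INT 0 arrives: push (IRQ0, PC=0), enter IRQ0 at PC=0 (depth now 2) [depth=2]
Event 7 (EXEC): [IRQ0] PC=0: DEC 4 -> ACC=-5 [depth=2]
Event 8 (EXEC): [IRQ0] PC=1: INC 3 -> ACC=-2 [depth=2]
Event 9 (EXEC): [IRQ0] PC=2: IRET -> resume IRQ0 at PC=0 (depth now 1) [depth=1]
Event 10 (EXEC): [IRQ0] PC=0: DEC 4 -> ACC=-6 [depth=1]
Event 11 (EXEC): [IRQ0] PC=1: INC 3 -> ACC=-3 [depth=1]
Event 12 (EXEC): [IRQ0] PC=2: IRET -> resume MAIN at PC=0 (depth now 0) [depth=0]
Event 13 (EXEC): [MAIN] PC=0: INC 2 -> ACC=-1 [depth=0]
Event 14 (INT 0): INT 0 arrives: push (MAIN, PC=1), enter IRQ0 at PC=0 (depth now 1) [depth=1]
Event 15 (INT 0): INT 0 arrives: push (IRQ0, PC=0), enter IRQ0 at PC=0 (depth now 2) [depth=2]
Event 16 (EXEC): [IRQ0] PC=0: DEC 4 -> ACC=-5 [depth=2]
Event 17 (EXEC): [IRQ0] PC=1: INC 3 -> ACC=-2 [depth=2]
Event 18 (EXEC): [IRQ0] PC=2: IRET -> resume IRQ0 at PC=0 (depth now 1) [depth=1]
Event 19 (EXEC): [IRQ0] PC=0: DEC 4 -> ACC=-6 [depth=1]
Event 20 (EXEC): [IRQ0] PC=1: INC 3 -> ACC=-3 [depth=1]
Event 21 (EXEC): [IRQ0] PC=2: IRET -> resume MAIN at PC=1 (depth now 0) [depth=0]
Event 22 (INT 0): INT 0 arrives: push (MAIN, PC=1), enter IRQ0 at PC=0 (depth now 1) [depth=1]
Event 23 (EXEC): [IRQ0] PC=0: DEC 4 -> ACC=-7 [depth=1]
Event 24 (EXEC): [IRQ0] PC=1: INC 3 -> ACC=-4 [depth=1]
Event 25 (EXEC): [IRQ0] PC=2: IRET -> resume MAIN at PC=1 (depth now 0) [depth=0]
Event 26 (EXEC): [MAIN] PC=1: INC 1 -> ACC=-3 [depth=0]
Event 27 (EXEC): [MAIN] PC=2: INC 5 -> ACC=2 [depth=0]
Event 28 (EXEC): [MAIN] PC=3: NOP [depth=0]
Event 29 (EXEC): [MAIN] PC=4: HALT [depth=0]
Max depth observed: 2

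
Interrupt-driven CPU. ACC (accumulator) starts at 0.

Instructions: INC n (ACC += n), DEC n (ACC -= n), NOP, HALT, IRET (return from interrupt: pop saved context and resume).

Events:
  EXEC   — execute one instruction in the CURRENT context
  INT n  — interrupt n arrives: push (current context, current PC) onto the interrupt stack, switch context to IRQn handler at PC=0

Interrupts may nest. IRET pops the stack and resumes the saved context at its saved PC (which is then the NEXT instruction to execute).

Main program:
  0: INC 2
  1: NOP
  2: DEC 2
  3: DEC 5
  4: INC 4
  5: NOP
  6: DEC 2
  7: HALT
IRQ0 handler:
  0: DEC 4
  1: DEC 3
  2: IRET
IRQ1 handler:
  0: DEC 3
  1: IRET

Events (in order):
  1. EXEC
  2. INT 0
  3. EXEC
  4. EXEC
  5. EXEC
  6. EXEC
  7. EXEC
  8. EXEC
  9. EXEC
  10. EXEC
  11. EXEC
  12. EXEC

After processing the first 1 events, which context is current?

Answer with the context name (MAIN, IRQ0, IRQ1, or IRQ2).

Answer: MAIN

Derivation:
Event 1 (EXEC): [MAIN] PC=0: INC 2 -> ACC=2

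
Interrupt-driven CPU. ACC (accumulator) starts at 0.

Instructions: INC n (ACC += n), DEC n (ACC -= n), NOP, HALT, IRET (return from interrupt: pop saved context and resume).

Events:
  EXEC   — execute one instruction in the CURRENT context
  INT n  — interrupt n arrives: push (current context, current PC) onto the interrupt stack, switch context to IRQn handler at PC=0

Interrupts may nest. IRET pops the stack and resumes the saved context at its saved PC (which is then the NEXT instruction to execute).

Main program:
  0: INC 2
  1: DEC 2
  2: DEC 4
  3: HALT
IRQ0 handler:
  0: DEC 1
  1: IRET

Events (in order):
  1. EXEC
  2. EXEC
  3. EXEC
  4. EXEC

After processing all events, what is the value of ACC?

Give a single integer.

Answer: -4

Derivation:
Event 1 (EXEC): [MAIN] PC=0: INC 2 -> ACC=2
Event 2 (EXEC): [MAIN] PC=1: DEC 2 -> ACC=0
Event 3 (EXEC): [MAIN] PC=2: DEC 4 -> ACC=-4
Event 4 (EXEC): [MAIN] PC=3: HALT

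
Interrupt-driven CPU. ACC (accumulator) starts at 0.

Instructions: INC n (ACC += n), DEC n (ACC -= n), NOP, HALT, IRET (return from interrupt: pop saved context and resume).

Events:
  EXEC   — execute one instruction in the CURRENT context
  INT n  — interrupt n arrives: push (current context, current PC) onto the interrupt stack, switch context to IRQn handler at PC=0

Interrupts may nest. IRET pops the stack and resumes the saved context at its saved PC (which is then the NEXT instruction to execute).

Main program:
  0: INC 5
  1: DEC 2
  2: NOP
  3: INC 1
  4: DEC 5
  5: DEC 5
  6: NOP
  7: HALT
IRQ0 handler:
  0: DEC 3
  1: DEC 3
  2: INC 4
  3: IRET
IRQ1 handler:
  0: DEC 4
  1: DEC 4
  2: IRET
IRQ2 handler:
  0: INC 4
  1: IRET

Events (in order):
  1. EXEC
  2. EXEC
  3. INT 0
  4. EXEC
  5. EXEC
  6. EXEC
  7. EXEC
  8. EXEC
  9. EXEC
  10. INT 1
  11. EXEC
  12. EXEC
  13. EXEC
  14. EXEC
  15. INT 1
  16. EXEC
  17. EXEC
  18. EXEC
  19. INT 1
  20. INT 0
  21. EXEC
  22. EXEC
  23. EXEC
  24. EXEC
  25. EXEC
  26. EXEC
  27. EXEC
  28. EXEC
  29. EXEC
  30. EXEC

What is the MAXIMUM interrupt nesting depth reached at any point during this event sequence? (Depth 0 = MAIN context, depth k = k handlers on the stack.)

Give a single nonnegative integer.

Event 1 (EXEC): [MAIN] PC=0: INC 5 -> ACC=5 [depth=0]
Event 2 (EXEC): [MAIN] PC=1: DEC 2 -> ACC=3 [depth=0]
Event 3 (INT 0): INT 0 arrives: push (MAIN, PC=2), enter IRQ0 at PC=0 (depth now 1) [depth=1]
Event 4 (EXEC): [IRQ0] PC=0: DEC 3 -> ACC=0 [depth=1]
Event 5 (EXEC): [IRQ0] PC=1: DEC 3 -> ACC=-3 [depth=1]
Event 6 (EXEC): [IRQ0] PC=2: INC 4 -> ACC=1 [depth=1]
Event 7 (EXEC): [IRQ0] PC=3: IRET -> resume MAIN at PC=2 (depth now 0) [depth=0]
Event 8 (EXEC): [MAIN] PC=2: NOP [depth=0]
Event 9 (EXEC): [MAIN] PC=3: INC 1 -> ACC=2 [depth=0]
Event 10 (INT 1): INT 1 arrives: push (MAIN, PC=4), enter IRQ1 at PC=0 (depth now 1) [depth=1]
Event 11 (EXEC): [IRQ1] PC=0: DEC 4 -> ACC=-2 [depth=1]
Event 12 (EXEC): [IRQ1] PC=1: DEC 4 -> ACC=-6 [depth=1]
Event 13 (EXEC): [IRQ1] PC=2: IRET -> resume MAIN at PC=4 (depth now 0) [depth=0]
Event 14 (EXEC): [MAIN] PC=4: DEC 5 -> ACC=-11 [depth=0]
Event 15 (INT 1): INT 1 arrives: push (MAIN, PC=5), enter IRQ1 at PC=0 (depth now 1) [depth=1]
Event 16 (EXEC): [IRQ1] PC=0: DEC 4 -> ACC=-15 [depth=1]
Event 17 (EXEC): [IRQ1] PC=1: DEC 4 -> ACC=-19 [depth=1]
Event 18 (EXEC): [IRQ1] PC=2: IRET -> resume MAIN at PC=5 (depth now 0) [depth=0]
Event 19 (INT 1): INT 1 arrives: push (MAIN, PC=5), enter IRQ1 at PC=0 (depth now 1) [depth=1]
Event 20 (INT 0): INT 0 arrives: push (IRQ1, PC=0), enter IRQ0 at PC=0 (depth now 2) [depth=2]
Event 21 (EXEC): [IRQ0] PC=0: DEC 3 -> ACC=-22 [depth=2]
Event 22 (EXEC): [IRQ0] PC=1: DEC 3 -> ACC=-25 [depth=2]
Event 23 (EXEC): [IRQ0] PC=2: INC 4 -> ACC=-21 [depth=2]
Event 24 (EXEC): [IRQ0] PC=3: IRET -> resume IRQ1 at PC=0 (depth now 1) [depth=1]
Event 25 (EXEC): [IRQ1] PC=0: DEC 4 -> ACC=-25 [depth=1]
Event 26 (EXEC): [IRQ1] PC=1: DEC 4 -> ACC=-29 [depth=1]
Event 27 (EXEC): [IRQ1] PC=2: IRET -> resume MAIN at PC=5 (depth now 0) [depth=0]
Event 28 (EXEC): [MAIN] PC=5: DEC 5 -> ACC=-34 [depth=0]
Event 29 (EXEC): [MAIN] PC=6: NOP [depth=0]
Event 30 (EXEC): [MAIN] PC=7: HALT [depth=0]
Max depth observed: 2

Answer: 2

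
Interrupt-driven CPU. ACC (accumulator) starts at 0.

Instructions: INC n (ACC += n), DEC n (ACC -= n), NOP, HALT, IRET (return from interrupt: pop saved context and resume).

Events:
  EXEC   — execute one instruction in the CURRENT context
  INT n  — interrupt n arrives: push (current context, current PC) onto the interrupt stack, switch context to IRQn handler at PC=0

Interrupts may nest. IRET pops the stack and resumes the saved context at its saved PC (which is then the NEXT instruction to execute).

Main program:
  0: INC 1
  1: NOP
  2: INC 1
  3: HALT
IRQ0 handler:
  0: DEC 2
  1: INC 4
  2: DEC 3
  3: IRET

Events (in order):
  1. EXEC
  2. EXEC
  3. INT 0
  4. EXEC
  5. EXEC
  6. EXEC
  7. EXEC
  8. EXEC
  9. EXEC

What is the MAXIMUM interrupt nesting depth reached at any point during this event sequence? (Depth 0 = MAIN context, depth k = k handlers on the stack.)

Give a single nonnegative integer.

Event 1 (EXEC): [MAIN] PC=0: INC 1 -> ACC=1 [depth=0]
Event 2 (EXEC): [MAIN] PC=1: NOP [depth=0]
Event 3 (INT 0): INT 0 arrives: push (MAIN, PC=2), enter IRQ0 at PC=0 (depth now 1) [depth=1]
Event 4 (EXEC): [IRQ0] PC=0: DEC 2 -> ACC=-1 [depth=1]
Event 5 (EXEC): [IRQ0] PC=1: INC 4 -> ACC=3 [depth=1]
Event 6 (EXEC): [IRQ0] PC=2: DEC 3 -> ACC=0 [depth=1]
Event 7 (EXEC): [IRQ0] PC=3: IRET -> resume MAIN at PC=2 (depth now 0) [depth=0]
Event 8 (EXEC): [MAIN] PC=2: INC 1 -> ACC=1 [depth=0]
Event 9 (EXEC): [MAIN] PC=3: HALT [depth=0]
Max depth observed: 1

Answer: 1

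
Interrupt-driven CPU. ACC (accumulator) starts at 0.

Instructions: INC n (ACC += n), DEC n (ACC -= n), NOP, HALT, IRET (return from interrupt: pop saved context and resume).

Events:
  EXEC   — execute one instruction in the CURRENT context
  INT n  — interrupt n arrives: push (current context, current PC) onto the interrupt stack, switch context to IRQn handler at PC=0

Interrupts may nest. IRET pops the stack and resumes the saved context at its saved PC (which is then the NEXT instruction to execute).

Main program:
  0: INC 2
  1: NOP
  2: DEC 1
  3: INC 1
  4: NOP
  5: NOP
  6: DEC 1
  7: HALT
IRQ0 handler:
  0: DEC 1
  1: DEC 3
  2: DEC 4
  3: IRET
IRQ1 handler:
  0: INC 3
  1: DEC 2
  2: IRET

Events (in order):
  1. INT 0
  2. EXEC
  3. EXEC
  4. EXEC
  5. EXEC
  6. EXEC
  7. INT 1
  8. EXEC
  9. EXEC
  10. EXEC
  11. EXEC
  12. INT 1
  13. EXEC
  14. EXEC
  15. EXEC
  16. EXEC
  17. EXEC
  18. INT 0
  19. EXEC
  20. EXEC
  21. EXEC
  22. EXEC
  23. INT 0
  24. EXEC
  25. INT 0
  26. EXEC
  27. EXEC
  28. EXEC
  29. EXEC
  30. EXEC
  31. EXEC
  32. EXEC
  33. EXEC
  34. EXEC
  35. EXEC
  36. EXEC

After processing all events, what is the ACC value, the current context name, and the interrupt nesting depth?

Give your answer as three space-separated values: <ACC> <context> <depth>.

Event 1 (INT 0): INT 0 arrives: push (MAIN, PC=0), enter IRQ0 at PC=0 (depth now 1)
Event 2 (EXEC): [IRQ0] PC=0: DEC 1 -> ACC=-1
Event 3 (EXEC): [IRQ0] PC=1: DEC 3 -> ACC=-4
Event 4 (EXEC): [IRQ0] PC=2: DEC 4 -> ACC=-8
Event 5 (EXEC): [IRQ0] PC=3: IRET -> resume MAIN at PC=0 (depth now 0)
Event 6 (EXEC): [MAIN] PC=0: INC 2 -> ACC=-6
Event 7 (INT 1): INT 1 arrives: push (MAIN, PC=1), enter IRQ1 at PC=0 (depth now 1)
Event 8 (EXEC): [IRQ1] PC=0: INC 3 -> ACC=-3
Event 9 (EXEC): [IRQ1] PC=1: DEC 2 -> ACC=-5
Event 10 (EXEC): [IRQ1] PC=2: IRET -> resume MAIN at PC=1 (depth now 0)
Event 11 (EXEC): [MAIN] PC=1: NOP
Event 12 (INT 1): INT 1 arrives: push (MAIN, PC=2), enter IRQ1 at PC=0 (depth now 1)
Event 13 (EXEC): [IRQ1] PC=0: INC 3 -> ACC=-2
Event 14 (EXEC): [IRQ1] PC=1: DEC 2 -> ACC=-4
Event 15 (EXEC): [IRQ1] PC=2: IRET -> resume MAIN at PC=2 (depth now 0)
Event 16 (EXEC): [MAIN] PC=2: DEC 1 -> ACC=-5
Event 17 (EXEC): [MAIN] PC=3: INC 1 -> ACC=-4
Event 18 (INT 0): INT 0 arrives: push (MAIN, PC=4), enter IRQ0 at PC=0 (depth now 1)
Event 19 (EXEC): [IRQ0] PC=0: DEC 1 -> ACC=-5
Event 20 (EXEC): [IRQ0] PC=1: DEC 3 -> ACC=-8
Event 21 (EXEC): [IRQ0] PC=2: DEC 4 -> ACC=-12
Event 22 (EXEC): [IRQ0] PC=3: IRET -> resume MAIN at PC=4 (depth now 0)
Event 23 (INT 0): INT 0 arrives: push (MAIN, PC=4), enter IRQ0 at PC=0 (depth now 1)
Event 24 (EXEC): [IRQ0] PC=0: DEC 1 -> ACC=-13
Event 25 (INT 0): INT 0 arrives: push (IRQ0, PC=1), enter IRQ0 at PC=0 (depth now 2)
Event 26 (EXEC): [IRQ0] PC=0: DEC 1 -> ACC=-14
Event 27 (EXEC): [IRQ0] PC=1: DEC 3 -> ACC=-17
Event 28 (EXEC): [IRQ0] PC=2: DEC 4 -> ACC=-21
Event 29 (EXEC): [IRQ0] PC=3: IRET -> resume IRQ0 at PC=1 (depth now 1)
Event 30 (EXEC): [IRQ0] PC=1: DEC 3 -> ACC=-24
Event 31 (EXEC): [IRQ0] PC=2: DEC 4 -> ACC=-28
Event 32 (EXEC): [IRQ0] PC=3: IRET -> resume MAIN at PC=4 (depth now 0)
Event 33 (EXEC): [MAIN] PC=4: NOP
Event 34 (EXEC): [MAIN] PC=5: NOP
Event 35 (EXEC): [MAIN] PC=6: DEC 1 -> ACC=-29
Event 36 (EXEC): [MAIN] PC=7: HALT

Answer: -29 MAIN 0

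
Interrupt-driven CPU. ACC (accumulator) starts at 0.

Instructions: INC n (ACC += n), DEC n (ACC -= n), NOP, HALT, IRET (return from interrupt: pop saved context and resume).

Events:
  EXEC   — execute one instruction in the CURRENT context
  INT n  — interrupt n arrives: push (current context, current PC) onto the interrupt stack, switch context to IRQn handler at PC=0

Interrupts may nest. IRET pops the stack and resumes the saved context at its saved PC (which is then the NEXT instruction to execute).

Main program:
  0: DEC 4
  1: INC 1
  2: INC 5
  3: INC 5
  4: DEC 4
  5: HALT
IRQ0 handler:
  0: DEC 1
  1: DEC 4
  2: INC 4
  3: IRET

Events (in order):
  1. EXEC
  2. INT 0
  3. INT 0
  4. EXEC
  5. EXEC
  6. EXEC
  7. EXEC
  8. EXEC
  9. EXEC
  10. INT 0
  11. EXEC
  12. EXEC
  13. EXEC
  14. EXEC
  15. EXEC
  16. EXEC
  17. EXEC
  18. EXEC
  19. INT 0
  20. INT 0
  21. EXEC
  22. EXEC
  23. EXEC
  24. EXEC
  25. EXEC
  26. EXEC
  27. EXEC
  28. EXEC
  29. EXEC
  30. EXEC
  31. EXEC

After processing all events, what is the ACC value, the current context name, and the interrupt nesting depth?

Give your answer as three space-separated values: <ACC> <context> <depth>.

Event 1 (EXEC): [MAIN] PC=0: DEC 4 -> ACC=-4
Event 2 (INT 0): INT 0 arrives: push (MAIN, PC=1), enter IRQ0 at PC=0 (depth now 1)
Event 3 (INT 0): INT 0 arrives: push (IRQ0, PC=0), enter IRQ0 at PC=0 (depth now 2)
Event 4 (EXEC): [IRQ0] PC=0: DEC 1 -> ACC=-5
Event 5 (EXEC): [IRQ0] PC=1: DEC 4 -> ACC=-9
Event 6 (EXEC): [IRQ0] PC=2: INC 4 -> ACC=-5
Event 7 (EXEC): [IRQ0] PC=3: IRET -> resume IRQ0 at PC=0 (depth now 1)
Event 8 (EXEC): [IRQ0] PC=0: DEC 1 -> ACC=-6
Event 9 (EXEC): [IRQ0] PC=1: DEC 4 -> ACC=-10
Event 10 (INT 0): INT 0 arrives: push (IRQ0, PC=2), enter IRQ0 at PC=0 (depth now 2)
Event 11 (EXEC): [IRQ0] PC=0: DEC 1 -> ACC=-11
Event 12 (EXEC): [IRQ0] PC=1: DEC 4 -> ACC=-15
Event 13 (EXEC): [IRQ0] PC=2: INC 4 -> ACC=-11
Event 14 (EXEC): [IRQ0] PC=3: IRET -> resume IRQ0 at PC=2 (depth now 1)
Event 15 (EXEC): [IRQ0] PC=2: INC 4 -> ACC=-7
Event 16 (EXEC): [IRQ0] PC=3: IRET -> resume MAIN at PC=1 (depth now 0)
Event 17 (EXEC): [MAIN] PC=1: INC 1 -> ACC=-6
Event 18 (EXEC): [MAIN] PC=2: INC 5 -> ACC=-1
Event 19 (INT 0): INT 0 arrives: push (MAIN, PC=3), enter IRQ0 at PC=0 (depth now 1)
Event 20 (INT 0): INT 0 arrives: push (IRQ0, PC=0), enter IRQ0 at PC=0 (depth now 2)
Event 21 (EXEC): [IRQ0] PC=0: DEC 1 -> ACC=-2
Event 22 (EXEC): [IRQ0] PC=1: DEC 4 -> ACC=-6
Event 23 (EXEC): [IRQ0] PC=2: INC 4 -> ACC=-2
Event 24 (EXEC): [IRQ0] PC=3: IRET -> resume IRQ0 at PC=0 (depth now 1)
Event 25 (EXEC): [IRQ0] PC=0: DEC 1 -> ACC=-3
Event 26 (EXEC): [IRQ0] PC=1: DEC 4 -> ACC=-7
Event 27 (EXEC): [IRQ0] PC=2: INC 4 -> ACC=-3
Event 28 (EXEC): [IRQ0] PC=3: IRET -> resume MAIN at PC=3 (depth now 0)
Event 29 (EXEC): [MAIN] PC=3: INC 5 -> ACC=2
Event 30 (EXEC): [MAIN] PC=4: DEC 4 -> ACC=-2
Event 31 (EXEC): [MAIN] PC=5: HALT

Answer: -2 MAIN 0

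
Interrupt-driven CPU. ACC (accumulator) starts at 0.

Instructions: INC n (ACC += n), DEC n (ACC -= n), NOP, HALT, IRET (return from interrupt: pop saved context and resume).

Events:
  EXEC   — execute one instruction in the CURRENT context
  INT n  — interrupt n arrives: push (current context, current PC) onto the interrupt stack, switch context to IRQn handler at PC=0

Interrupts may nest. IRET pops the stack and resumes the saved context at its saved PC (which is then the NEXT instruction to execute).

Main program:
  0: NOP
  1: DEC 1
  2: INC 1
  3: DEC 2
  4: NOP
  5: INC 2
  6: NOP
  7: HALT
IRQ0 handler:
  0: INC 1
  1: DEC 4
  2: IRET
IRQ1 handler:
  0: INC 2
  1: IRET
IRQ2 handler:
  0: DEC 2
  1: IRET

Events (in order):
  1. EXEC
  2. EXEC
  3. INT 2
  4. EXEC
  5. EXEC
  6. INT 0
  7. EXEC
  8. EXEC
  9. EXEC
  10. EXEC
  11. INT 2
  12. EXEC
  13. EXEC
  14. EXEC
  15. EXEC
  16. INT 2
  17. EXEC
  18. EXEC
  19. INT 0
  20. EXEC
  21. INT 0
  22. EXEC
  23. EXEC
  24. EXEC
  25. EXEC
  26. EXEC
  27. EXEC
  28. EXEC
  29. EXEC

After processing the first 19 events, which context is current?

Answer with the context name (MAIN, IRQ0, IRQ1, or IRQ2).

Event 1 (EXEC): [MAIN] PC=0: NOP
Event 2 (EXEC): [MAIN] PC=1: DEC 1 -> ACC=-1
Event 3 (INT 2): INT 2 arrives: push (MAIN, PC=2), enter IRQ2 at PC=0 (depth now 1)
Event 4 (EXEC): [IRQ2] PC=0: DEC 2 -> ACC=-3
Event 5 (EXEC): [IRQ2] PC=1: IRET -> resume MAIN at PC=2 (depth now 0)
Event 6 (INT 0): INT 0 arrives: push (MAIN, PC=2), enter IRQ0 at PC=0 (depth now 1)
Event 7 (EXEC): [IRQ0] PC=0: INC 1 -> ACC=-2
Event 8 (EXEC): [IRQ0] PC=1: DEC 4 -> ACC=-6
Event 9 (EXEC): [IRQ0] PC=2: IRET -> resume MAIN at PC=2 (depth now 0)
Event 10 (EXEC): [MAIN] PC=2: INC 1 -> ACC=-5
Event 11 (INT 2): INT 2 arrives: push (MAIN, PC=3), enter IRQ2 at PC=0 (depth now 1)
Event 12 (EXEC): [IRQ2] PC=0: DEC 2 -> ACC=-7
Event 13 (EXEC): [IRQ2] PC=1: IRET -> resume MAIN at PC=3 (depth now 0)
Event 14 (EXEC): [MAIN] PC=3: DEC 2 -> ACC=-9
Event 15 (EXEC): [MAIN] PC=4: NOP
Event 16 (INT 2): INT 2 arrives: push (MAIN, PC=5), enter IRQ2 at PC=0 (depth now 1)
Event 17 (EXEC): [IRQ2] PC=0: DEC 2 -> ACC=-11
Event 18 (EXEC): [IRQ2] PC=1: IRET -> resume MAIN at PC=5 (depth now 0)
Event 19 (INT 0): INT 0 arrives: push (MAIN, PC=5), enter IRQ0 at PC=0 (depth now 1)

Answer: IRQ0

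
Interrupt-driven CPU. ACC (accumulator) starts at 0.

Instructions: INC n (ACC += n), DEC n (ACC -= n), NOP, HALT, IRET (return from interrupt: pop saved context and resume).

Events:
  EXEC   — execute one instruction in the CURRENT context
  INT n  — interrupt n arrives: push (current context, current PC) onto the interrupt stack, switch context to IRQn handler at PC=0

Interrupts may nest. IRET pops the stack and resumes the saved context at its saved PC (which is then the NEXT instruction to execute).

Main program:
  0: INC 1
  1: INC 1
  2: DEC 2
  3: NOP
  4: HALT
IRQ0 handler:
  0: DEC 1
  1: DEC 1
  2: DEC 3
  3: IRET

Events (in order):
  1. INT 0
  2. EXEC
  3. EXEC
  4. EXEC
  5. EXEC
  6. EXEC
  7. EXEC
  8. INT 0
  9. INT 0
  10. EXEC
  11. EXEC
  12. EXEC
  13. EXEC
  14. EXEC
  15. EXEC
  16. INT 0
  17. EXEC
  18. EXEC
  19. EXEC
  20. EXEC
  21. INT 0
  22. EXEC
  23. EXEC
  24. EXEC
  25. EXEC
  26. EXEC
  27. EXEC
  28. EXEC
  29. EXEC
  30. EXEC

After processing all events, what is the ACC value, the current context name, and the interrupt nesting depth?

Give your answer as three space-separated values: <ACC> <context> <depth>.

Answer: -25 MAIN 0

Derivation:
Event 1 (INT 0): INT 0 arrives: push (MAIN, PC=0), enter IRQ0 at PC=0 (depth now 1)
Event 2 (EXEC): [IRQ0] PC=0: DEC 1 -> ACC=-1
Event 3 (EXEC): [IRQ0] PC=1: DEC 1 -> ACC=-2
Event 4 (EXEC): [IRQ0] PC=2: DEC 3 -> ACC=-5
Event 5 (EXEC): [IRQ0] PC=3: IRET -> resume MAIN at PC=0 (depth now 0)
Event 6 (EXEC): [MAIN] PC=0: INC 1 -> ACC=-4
Event 7 (EXEC): [MAIN] PC=1: INC 1 -> ACC=-3
Event 8 (INT 0): INT 0 arrives: push (MAIN, PC=2), enter IRQ0 at PC=0 (depth now 1)
Event 9 (INT 0): INT 0 arrives: push (IRQ0, PC=0), enter IRQ0 at PC=0 (depth now 2)
Event 10 (EXEC): [IRQ0] PC=0: DEC 1 -> ACC=-4
Event 11 (EXEC): [IRQ0] PC=1: DEC 1 -> ACC=-5
Event 12 (EXEC): [IRQ0] PC=2: DEC 3 -> ACC=-8
Event 13 (EXEC): [IRQ0] PC=3: IRET -> resume IRQ0 at PC=0 (depth now 1)
Event 14 (EXEC): [IRQ0] PC=0: DEC 1 -> ACC=-9
Event 15 (EXEC): [IRQ0] PC=1: DEC 1 -> ACC=-10
Event 16 (INT 0): INT 0 arrives: push (IRQ0, PC=2), enter IRQ0 at PC=0 (depth now 2)
Event 17 (EXEC): [IRQ0] PC=0: DEC 1 -> ACC=-11
Event 18 (EXEC): [IRQ0] PC=1: DEC 1 -> ACC=-12
Event 19 (EXEC): [IRQ0] PC=2: DEC 3 -> ACC=-15
Event 20 (EXEC): [IRQ0] PC=3: IRET -> resume IRQ0 at PC=2 (depth now 1)
Event 21 (INT 0): INT 0 arrives: push (IRQ0, PC=2), enter IRQ0 at PC=0 (depth now 2)
Event 22 (EXEC): [IRQ0] PC=0: DEC 1 -> ACC=-16
Event 23 (EXEC): [IRQ0] PC=1: DEC 1 -> ACC=-17
Event 24 (EXEC): [IRQ0] PC=2: DEC 3 -> ACC=-20
Event 25 (EXEC): [IRQ0] PC=3: IRET -> resume IRQ0 at PC=2 (depth now 1)
Event 26 (EXEC): [IRQ0] PC=2: DEC 3 -> ACC=-23
Event 27 (EXEC): [IRQ0] PC=3: IRET -> resume MAIN at PC=2 (depth now 0)
Event 28 (EXEC): [MAIN] PC=2: DEC 2 -> ACC=-25
Event 29 (EXEC): [MAIN] PC=3: NOP
Event 30 (EXEC): [MAIN] PC=4: HALT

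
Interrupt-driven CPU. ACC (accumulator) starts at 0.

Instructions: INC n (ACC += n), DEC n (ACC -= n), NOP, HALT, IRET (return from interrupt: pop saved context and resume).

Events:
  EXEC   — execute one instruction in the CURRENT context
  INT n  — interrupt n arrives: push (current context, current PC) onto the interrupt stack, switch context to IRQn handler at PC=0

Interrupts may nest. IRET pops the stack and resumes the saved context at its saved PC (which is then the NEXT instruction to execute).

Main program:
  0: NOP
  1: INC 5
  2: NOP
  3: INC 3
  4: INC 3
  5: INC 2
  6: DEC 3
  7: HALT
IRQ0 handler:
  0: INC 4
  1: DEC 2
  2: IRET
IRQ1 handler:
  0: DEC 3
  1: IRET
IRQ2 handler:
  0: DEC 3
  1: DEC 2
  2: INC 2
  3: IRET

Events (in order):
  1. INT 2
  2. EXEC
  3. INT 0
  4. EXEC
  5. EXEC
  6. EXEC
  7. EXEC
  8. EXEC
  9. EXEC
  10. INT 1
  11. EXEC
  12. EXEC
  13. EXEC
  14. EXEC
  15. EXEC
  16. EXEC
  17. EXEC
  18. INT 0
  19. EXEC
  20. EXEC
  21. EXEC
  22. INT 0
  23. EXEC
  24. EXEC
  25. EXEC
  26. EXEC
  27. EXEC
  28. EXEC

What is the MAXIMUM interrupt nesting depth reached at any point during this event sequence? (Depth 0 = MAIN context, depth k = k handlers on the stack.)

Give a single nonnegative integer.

Answer: 2

Derivation:
Event 1 (INT 2): INT 2 arrives: push (MAIN, PC=0), enter IRQ2 at PC=0 (depth now 1) [depth=1]
Event 2 (EXEC): [IRQ2] PC=0: DEC 3 -> ACC=-3 [depth=1]
Event 3 (INT 0): INT 0 arrives: push (IRQ2, PC=1), enter IRQ0 at PC=0 (depth now 2) [depth=2]
Event 4 (EXEC): [IRQ0] PC=0: INC 4 -> ACC=1 [depth=2]
Event 5 (EXEC): [IRQ0] PC=1: DEC 2 -> ACC=-1 [depth=2]
Event 6 (EXEC): [IRQ0] PC=2: IRET -> resume IRQ2 at PC=1 (depth now 1) [depth=1]
Event 7 (EXEC): [IRQ2] PC=1: DEC 2 -> ACC=-3 [depth=1]
Event 8 (EXEC): [IRQ2] PC=2: INC 2 -> ACC=-1 [depth=1]
Event 9 (EXEC): [IRQ2] PC=3: IRET -> resume MAIN at PC=0 (depth now 0) [depth=0]
Event 10 (INT 1): INT 1 arrives: push (MAIN, PC=0), enter IRQ1 at PC=0 (depth now 1) [depth=1]
Event 11 (EXEC): [IRQ1] PC=0: DEC 3 -> ACC=-4 [depth=1]
Event 12 (EXEC): [IRQ1] PC=1: IRET -> resume MAIN at PC=0 (depth now 0) [depth=0]
Event 13 (EXEC): [MAIN] PC=0: NOP [depth=0]
Event 14 (EXEC): [MAIN] PC=1: INC 5 -> ACC=1 [depth=0]
Event 15 (EXEC): [MAIN] PC=2: NOP [depth=0]
Event 16 (EXEC): [MAIN] PC=3: INC 3 -> ACC=4 [depth=0]
Event 17 (EXEC): [MAIN] PC=4: INC 3 -> ACC=7 [depth=0]
Event 18 (INT 0): INT 0 arrives: push (MAIN, PC=5), enter IRQ0 at PC=0 (depth now 1) [depth=1]
Event 19 (EXEC): [IRQ0] PC=0: INC 4 -> ACC=11 [depth=1]
Event 20 (EXEC): [IRQ0] PC=1: DEC 2 -> ACC=9 [depth=1]
Event 21 (EXEC): [IRQ0] PC=2: IRET -> resume MAIN at PC=5 (depth now 0) [depth=0]
Event 22 (INT 0): INT 0 arrives: push (MAIN, PC=5), enter IRQ0 at PC=0 (depth now 1) [depth=1]
Event 23 (EXEC): [IRQ0] PC=0: INC 4 -> ACC=13 [depth=1]
Event 24 (EXEC): [IRQ0] PC=1: DEC 2 -> ACC=11 [depth=1]
Event 25 (EXEC): [IRQ0] PC=2: IRET -> resume MAIN at PC=5 (depth now 0) [depth=0]
Event 26 (EXEC): [MAIN] PC=5: INC 2 -> ACC=13 [depth=0]
Event 27 (EXEC): [MAIN] PC=6: DEC 3 -> ACC=10 [depth=0]
Event 28 (EXEC): [MAIN] PC=7: HALT [depth=0]
Max depth observed: 2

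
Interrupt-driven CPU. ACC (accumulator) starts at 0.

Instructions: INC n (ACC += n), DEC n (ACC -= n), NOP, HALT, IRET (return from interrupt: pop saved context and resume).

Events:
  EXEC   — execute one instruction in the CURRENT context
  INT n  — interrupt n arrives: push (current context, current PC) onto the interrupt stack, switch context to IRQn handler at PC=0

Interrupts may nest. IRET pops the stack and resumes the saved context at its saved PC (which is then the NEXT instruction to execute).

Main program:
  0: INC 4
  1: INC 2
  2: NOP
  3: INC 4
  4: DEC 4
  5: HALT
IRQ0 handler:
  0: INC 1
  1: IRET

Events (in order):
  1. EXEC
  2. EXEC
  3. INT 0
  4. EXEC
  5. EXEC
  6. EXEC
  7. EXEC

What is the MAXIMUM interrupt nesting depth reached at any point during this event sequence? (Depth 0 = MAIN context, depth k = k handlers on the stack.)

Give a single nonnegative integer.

Event 1 (EXEC): [MAIN] PC=0: INC 4 -> ACC=4 [depth=0]
Event 2 (EXEC): [MAIN] PC=1: INC 2 -> ACC=6 [depth=0]
Event 3 (INT 0): INT 0 arrives: push (MAIN, PC=2), enter IRQ0 at PC=0 (depth now 1) [depth=1]
Event 4 (EXEC): [IRQ0] PC=0: INC 1 -> ACC=7 [depth=1]
Event 5 (EXEC): [IRQ0] PC=1: IRET -> resume MAIN at PC=2 (depth now 0) [depth=0]
Event 6 (EXEC): [MAIN] PC=2: NOP [depth=0]
Event 7 (EXEC): [MAIN] PC=3: INC 4 -> ACC=11 [depth=0]
Max depth observed: 1

Answer: 1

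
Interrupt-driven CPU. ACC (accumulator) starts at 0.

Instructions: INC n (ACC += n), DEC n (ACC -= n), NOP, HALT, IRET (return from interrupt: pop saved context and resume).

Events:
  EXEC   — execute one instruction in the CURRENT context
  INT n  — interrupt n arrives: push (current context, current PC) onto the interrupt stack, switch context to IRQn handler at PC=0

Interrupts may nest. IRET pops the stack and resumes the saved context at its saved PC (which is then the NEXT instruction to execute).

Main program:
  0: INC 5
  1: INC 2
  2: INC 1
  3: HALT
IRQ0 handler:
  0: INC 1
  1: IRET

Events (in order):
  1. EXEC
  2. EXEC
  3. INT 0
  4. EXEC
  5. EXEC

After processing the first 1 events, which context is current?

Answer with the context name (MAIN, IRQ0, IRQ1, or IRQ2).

Event 1 (EXEC): [MAIN] PC=0: INC 5 -> ACC=5

Answer: MAIN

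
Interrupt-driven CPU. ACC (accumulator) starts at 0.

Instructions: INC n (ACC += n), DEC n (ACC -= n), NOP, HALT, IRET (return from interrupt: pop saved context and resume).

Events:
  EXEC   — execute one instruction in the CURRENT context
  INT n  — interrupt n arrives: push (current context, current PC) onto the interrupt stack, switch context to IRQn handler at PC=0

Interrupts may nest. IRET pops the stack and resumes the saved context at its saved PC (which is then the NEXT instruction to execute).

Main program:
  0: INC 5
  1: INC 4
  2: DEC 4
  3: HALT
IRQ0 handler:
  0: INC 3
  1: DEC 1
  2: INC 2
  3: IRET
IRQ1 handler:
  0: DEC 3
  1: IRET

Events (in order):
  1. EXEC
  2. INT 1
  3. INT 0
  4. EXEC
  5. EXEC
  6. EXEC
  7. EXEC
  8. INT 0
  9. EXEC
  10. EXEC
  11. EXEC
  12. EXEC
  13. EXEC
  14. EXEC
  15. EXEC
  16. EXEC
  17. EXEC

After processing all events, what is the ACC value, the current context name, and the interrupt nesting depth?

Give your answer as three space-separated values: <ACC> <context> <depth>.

Event 1 (EXEC): [MAIN] PC=0: INC 5 -> ACC=5
Event 2 (INT 1): INT 1 arrives: push (MAIN, PC=1), enter IRQ1 at PC=0 (depth now 1)
Event 3 (INT 0): INT 0 arrives: push (IRQ1, PC=0), enter IRQ0 at PC=0 (depth now 2)
Event 4 (EXEC): [IRQ0] PC=0: INC 3 -> ACC=8
Event 5 (EXEC): [IRQ0] PC=1: DEC 1 -> ACC=7
Event 6 (EXEC): [IRQ0] PC=2: INC 2 -> ACC=9
Event 7 (EXEC): [IRQ0] PC=3: IRET -> resume IRQ1 at PC=0 (depth now 1)
Event 8 (INT 0): INT 0 arrives: push (IRQ1, PC=0), enter IRQ0 at PC=0 (depth now 2)
Event 9 (EXEC): [IRQ0] PC=0: INC 3 -> ACC=12
Event 10 (EXEC): [IRQ0] PC=1: DEC 1 -> ACC=11
Event 11 (EXEC): [IRQ0] PC=2: INC 2 -> ACC=13
Event 12 (EXEC): [IRQ0] PC=3: IRET -> resume IRQ1 at PC=0 (depth now 1)
Event 13 (EXEC): [IRQ1] PC=0: DEC 3 -> ACC=10
Event 14 (EXEC): [IRQ1] PC=1: IRET -> resume MAIN at PC=1 (depth now 0)
Event 15 (EXEC): [MAIN] PC=1: INC 4 -> ACC=14
Event 16 (EXEC): [MAIN] PC=2: DEC 4 -> ACC=10
Event 17 (EXEC): [MAIN] PC=3: HALT

Answer: 10 MAIN 0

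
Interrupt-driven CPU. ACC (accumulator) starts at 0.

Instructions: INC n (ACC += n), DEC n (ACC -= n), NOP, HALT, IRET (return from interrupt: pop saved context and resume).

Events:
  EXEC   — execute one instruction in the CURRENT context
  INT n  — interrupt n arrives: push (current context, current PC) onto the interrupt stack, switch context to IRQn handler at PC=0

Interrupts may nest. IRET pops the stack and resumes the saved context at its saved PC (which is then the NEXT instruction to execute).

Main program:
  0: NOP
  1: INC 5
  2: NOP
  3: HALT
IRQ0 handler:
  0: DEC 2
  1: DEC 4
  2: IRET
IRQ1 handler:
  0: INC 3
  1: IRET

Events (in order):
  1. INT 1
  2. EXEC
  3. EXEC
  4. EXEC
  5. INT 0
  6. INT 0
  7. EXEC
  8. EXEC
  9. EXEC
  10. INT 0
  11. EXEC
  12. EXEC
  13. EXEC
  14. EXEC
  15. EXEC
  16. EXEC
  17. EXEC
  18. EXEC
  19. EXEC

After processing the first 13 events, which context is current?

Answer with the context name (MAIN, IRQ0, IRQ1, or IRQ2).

Event 1 (INT 1): INT 1 arrives: push (MAIN, PC=0), enter IRQ1 at PC=0 (depth now 1)
Event 2 (EXEC): [IRQ1] PC=0: INC 3 -> ACC=3
Event 3 (EXEC): [IRQ1] PC=1: IRET -> resume MAIN at PC=0 (depth now 0)
Event 4 (EXEC): [MAIN] PC=0: NOP
Event 5 (INT 0): INT 0 arrives: push (MAIN, PC=1), enter IRQ0 at PC=0 (depth now 1)
Event 6 (INT 0): INT 0 arrives: push (IRQ0, PC=0), enter IRQ0 at PC=0 (depth now 2)
Event 7 (EXEC): [IRQ0] PC=0: DEC 2 -> ACC=1
Event 8 (EXEC): [IRQ0] PC=1: DEC 4 -> ACC=-3
Event 9 (EXEC): [IRQ0] PC=2: IRET -> resume IRQ0 at PC=0 (depth now 1)
Event 10 (INT 0): INT 0 arrives: push (IRQ0, PC=0), enter IRQ0 at PC=0 (depth now 2)
Event 11 (EXEC): [IRQ0] PC=0: DEC 2 -> ACC=-5
Event 12 (EXEC): [IRQ0] PC=1: DEC 4 -> ACC=-9
Event 13 (EXEC): [IRQ0] PC=2: IRET -> resume IRQ0 at PC=0 (depth now 1)

Answer: IRQ0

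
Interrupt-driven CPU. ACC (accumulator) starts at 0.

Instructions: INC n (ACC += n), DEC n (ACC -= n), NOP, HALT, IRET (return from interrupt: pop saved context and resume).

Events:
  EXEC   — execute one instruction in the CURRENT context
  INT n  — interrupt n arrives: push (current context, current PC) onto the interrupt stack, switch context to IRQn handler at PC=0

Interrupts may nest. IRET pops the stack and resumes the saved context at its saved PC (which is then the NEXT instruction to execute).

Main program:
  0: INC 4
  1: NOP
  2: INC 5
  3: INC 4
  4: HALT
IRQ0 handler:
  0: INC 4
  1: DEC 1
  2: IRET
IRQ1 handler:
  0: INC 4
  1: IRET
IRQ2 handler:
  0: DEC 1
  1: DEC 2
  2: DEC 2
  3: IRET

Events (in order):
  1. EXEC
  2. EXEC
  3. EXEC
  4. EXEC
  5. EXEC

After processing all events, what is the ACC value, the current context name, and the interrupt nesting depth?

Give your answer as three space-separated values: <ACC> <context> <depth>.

Answer: 13 MAIN 0

Derivation:
Event 1 (EXEC): [MAIN] PC=0: INC 4 -> ACC=4
Event 2 (EXEC): [MAIN] PC=1: NOP
Event 3 (EXEC): [MAIN] PC=2: INC 5 -> ACC=9
Event 4 (EXEC): [MAIN] PC=3: INC 4 -> ACC=13
Event 5 (EXEC): [MAIN] PC=4: HALT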